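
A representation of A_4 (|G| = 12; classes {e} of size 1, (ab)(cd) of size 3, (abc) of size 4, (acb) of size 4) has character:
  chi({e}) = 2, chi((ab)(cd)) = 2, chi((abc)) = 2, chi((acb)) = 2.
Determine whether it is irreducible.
Not irreducible (reducible): <chi, chi> = 4 > 1.

<chi, chi> = (1/|G|) sum_C |C| * |chi(C)|^2 = (1/12)[1*|2|^2 + 3*|2|^2 + 4*|2|^2 + 4*|2|^2]
  = (1/12)[(4) + (12) + (16) + (16)] = 48/12 = 4.
(Exp terms are combined using exp(i*s)*conj(exp(i*t)) = exp(i*(s-t)), and sums of them are collapsed using the identity that for every m > 1 the m distinct m-th roots of unity sum to 0, e.g. 1 + exp(2*I*pi/3) + exp(-2*I*pi/3) = 0.)
A character is irreducible iff <chi, chi> = 1, so this representation is reducible.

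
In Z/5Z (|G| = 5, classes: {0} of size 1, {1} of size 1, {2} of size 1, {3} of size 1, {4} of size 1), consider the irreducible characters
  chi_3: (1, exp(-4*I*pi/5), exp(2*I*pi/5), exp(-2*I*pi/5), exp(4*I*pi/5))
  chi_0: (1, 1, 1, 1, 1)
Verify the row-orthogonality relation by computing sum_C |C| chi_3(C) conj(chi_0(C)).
Sum = 0; so <chi_3, chi_0> = 0 (distinct irreducibles are orthogonal).

Derivation: Compute term by term over conjugacy classes (|C| * chi_3(C) * conj(chi_0(C))):
  1*(1)*conj(1) + 1*(exp(-4*I*pi/5))*conj(1) + 1*(exp(2*I*pi/5))*conj(1) + 1*(exp(-2*I*pi/5))*conj(1) + 1*(exp(4*I*pi/5))*conj(1)
  = (1) + (exp(-4*I*pi/5)) + (exp(2*I*pi/5)) + (exp(-2*I*pi/5)) + (exp(4*I*pi/5))
  = 0.
(Exp terms are combined using exp(i*s)*conj(exp(i*t)) = exp(i*(s-t)), and sums of them are collapsed using the identity that for every m > 1 the m distinct m-th roots of unity sum to 0, e.g. 1 + exp(2*I*pi/3) + exp(-2*I*pi/3) = 0.)
Dividing by |G| = 5 gives 0/5 = 0, matching the row-orthogonality relation <chi_3, chi_0> = [chi_3 = chi_0].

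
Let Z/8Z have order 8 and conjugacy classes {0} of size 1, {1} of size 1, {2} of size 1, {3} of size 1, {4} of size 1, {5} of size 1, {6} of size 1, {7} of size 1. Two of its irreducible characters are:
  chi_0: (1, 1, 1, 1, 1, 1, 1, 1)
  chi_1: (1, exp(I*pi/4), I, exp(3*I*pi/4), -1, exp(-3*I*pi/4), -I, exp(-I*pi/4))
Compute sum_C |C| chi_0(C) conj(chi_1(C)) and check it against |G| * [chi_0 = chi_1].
Sum = 0; so <chi_0, chi_1> = 0 (distinct irreducibles are orthogonal).

Compute term by term over conjugacy classes (|C| * chi_0(C) * conj(chi_1(C))):
  1*(1)*conj(1) + 1*(1)*conj(exp(I*pi/4)) + 1*(1)*conj(I) + 1*(1)*conj(exp(3*I*pi/4)) + 1*(1)*conj(-1) + 1*(1)*conj(exp(-3*I*pi/4)) + 1*(1)*conj(-I) + 1*(1)*conj(exp(-I*pi/4))
  = (1) + (exp(-I*pi/4)) + (-I) + (exp(-3*I*pi/4)) + (-1) + (exp(3*I*pi/4)) + (I) + (exp(I*pi/4))
  = 0.
(Exp terms are combined using exp(i*s)*conj(exp(i*t)) = exp(i*(s-t)), and sums of them are collapsed using the identity that for every m > 1 the m distinct m-th roots of unity sum to 0, e.g. 1 + exp(2*I*pi/3) + exp(-2*I*pi/3) = 0.)
Dividing by |G| = 8 gives 0/8 = 0, matching the row-orthogonality relation <chi_0, chi_1> = [chi_0 = chi_1].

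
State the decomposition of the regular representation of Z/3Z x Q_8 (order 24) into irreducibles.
Each irreducible V_i of dimension d_i appears with multiplicity d_i, i.e. rho_reg = (direct sum over all irreducibles V_i) d_i V_i. The irreducible dimensions for Z/3Z x Q_8 are 1, 1, 1, 1, 1, 1, 1, 1, 1, 1, 1, 1, 2, 2, 2: 12 irreducibles of dimension 1, each with multiplicity 1; 3 irreducibles of dimension 2, each with multiplicity 2. Total dimension 12*1*1 + 3*2*2 = 24 = |G|.

Working: General theorem: in the regular representation of a finite group G, each irreducible appears with multiplicity equal to its dimension. Check: dim(rho_reg) = sum d_i^2 = 1 + 1 + 1 + 1 + 1 + 1 + 1 + 1 + 1 + 1 + 1 + 1 + 4 + 4 + 4 = 24 = |G|.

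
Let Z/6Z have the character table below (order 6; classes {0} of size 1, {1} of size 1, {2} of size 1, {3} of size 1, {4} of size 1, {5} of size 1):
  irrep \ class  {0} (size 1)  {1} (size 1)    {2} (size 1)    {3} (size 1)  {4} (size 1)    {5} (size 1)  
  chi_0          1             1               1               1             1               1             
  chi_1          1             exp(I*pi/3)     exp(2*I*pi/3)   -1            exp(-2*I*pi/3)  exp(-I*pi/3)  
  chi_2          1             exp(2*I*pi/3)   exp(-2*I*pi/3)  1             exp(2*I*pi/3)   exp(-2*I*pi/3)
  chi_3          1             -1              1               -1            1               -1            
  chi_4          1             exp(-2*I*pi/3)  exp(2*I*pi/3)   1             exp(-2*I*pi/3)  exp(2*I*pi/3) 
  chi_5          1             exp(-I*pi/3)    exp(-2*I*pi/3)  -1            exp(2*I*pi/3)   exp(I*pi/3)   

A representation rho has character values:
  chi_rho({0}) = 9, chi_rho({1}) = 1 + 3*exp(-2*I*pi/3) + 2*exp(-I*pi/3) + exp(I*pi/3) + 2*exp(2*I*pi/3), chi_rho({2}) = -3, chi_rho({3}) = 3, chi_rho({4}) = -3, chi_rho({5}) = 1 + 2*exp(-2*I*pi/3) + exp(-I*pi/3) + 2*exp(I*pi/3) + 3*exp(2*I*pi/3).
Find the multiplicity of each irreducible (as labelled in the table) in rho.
Multiplicities: chi_0: 1, chi_1: 1, chi_2: 2, chi_3: 0, chi_4: 3, chi_5: 2.

Details: Use <chi_rho, chi> = (1/|G|) sum_C |C| * chi_rho(C) * conj(chi(C)) with |G| = 6 for each irreducible chi in the table:
  <chi_rho, chi_0> = (1/6)[1*(9)*conj(1) + 1*(1 + 3*exp(-2*I*pi/3) + 2*exp(-I*pi/3) + exp(I*pi/3) + 2*exp(2*I*pi/3))*conj(1) + 1*(-3)*conj(1) + 1*(3)*conj(1) + 1*(-3)*conj(1) + 1*(1 + 2*exp(-2*I*pi/3) + exp(-I*pi/3) + 2*exp(I*pi/3) + 3*exp(2*I*pi/3))*conj(1)]
      = (1/6)[(9) + (1 + 3*exp(-2*I*pi/3) + 2*exp(-I*pi/3) + exp(I*pi/3) + 2*exp(2*I*pi/3)) + (-3) + (3) + (-3) + (1 + 2*exp(-2*I*pi/3) + exp(-I*pi/3) + 2*exp(I*pi/3) + 3*exp(2*I*pi/3))] = 6/6 = 1
  <chi_rho, chi_1> = (1/6)[1*(9)*conj(1) + 1*(1 + 3*exp(-2*I*pi/3) + 2*exp(-I*pi/3) + exp(I*pi/3) + 2*exp(2*I*pi/3))*conj(exp(I*pi/3)) + 1*(-3)*conj(exp(2*I*pi/3)) + 1*(3)*conj(-1) + 1*(-3)*conj(exp(-2*I*pi/3)) + 1*(1 + 2*exp(-2*I*pi/3) + exp(-I*pi/3) + 2*exp(I*pi/3) + 3*exp(2*I*pi/3))*conj(exp(-I*pi/3))]
      = (1/6)[(9) + (-2 + 2*exp(-2*I*pi/3) + exp(-I*pi/3) + 2*exp(I*pi/3)) + (4 + exp(-2*I*pi/3) + 4*exp(2*I*pi/3)) + (-3) + (4 + 4*exp(-2*I*pi/3) + exp(2*I*pi/3)) + (-2 + 2*exp(-I*pi/3) + exp(I*pi/3) + 2*exp(2*I*pi/3))] = 6/6 = 1
  <chi_rho, chi_2> = (1/6)[1*(9)*conj(1) + 1*(1 + 3*exp(-2*I*pi/3) + 2*exp(-I*pi/3) + exp(I*pi/3) + 2*exp(2*I*pi/3))*conj(exp(2*I*pi/3)) + 1*(-3)*conj(exp(-2*I*pi/3)) + 1*(3)*conj(1) + 1*(-3)*conj(exp(2*I*pi/3)) + 1*(1 + 2*exp(-2*I*pi/3) + exp(-I*pi/3) + 2*exp(I*pi/3) + 3*exp(2*I*pi/3))*conj(exp(-2*I*pi/3))]
      = (1/6)[(9) + (exp(-2*I*pi/3) + exp(-I*pi/3) + 3*exp(2*I*pi/3)) + (4 + 4*exp(-2*I*pi/3) + exp(2*I*pi/3)) + (3) + (4 + exp(-2*I*pi/3) + 4*exp(2*I*pi/3)) + (3*exp(-2*I*pi/3) + exp(2*I*pi/3) + exp(I*pi/3))] = 12/6 = 2
  <chi_rho, chi_3> = (1/6)[1*(9)*conj(1) + 1*(1 + 3*exp(-2*I*pi/3) + 2*exp(-I*pi/3) + exp(I*pi/3) + 2*exp(2*I*pi/3))*conj(-1) + 1*(-3)*conj(1) + 1*(3)*conj(-1) + 1*(-3)*conj(1) + 1*(1 + 2*exp(-2*I*pi/3) + exp(-I*pi/3) + 2*exp(I*pi/3) + 3*exp(2*I*pi/3))*conj(-1)]
      = (1/6)[(9) + (-1 - 2*exp(2*I*pi/3) - exp(I*pi/3) - 2*exp(-I*pi/3) - 3*exp(-2*I*pi/3)) + (-3) + (-3) + (-3) + (-1 - 3*exp(2*I*pi/3) - 2*exp(I*pi/3) - exp(-I*pi/3) - 2*exp(-2*I*pi/3))] = 0/6 = 0
  <chi_rho, chi_4> = (1/6)[1*(9)*conj(1) + 1*(1 + 3*exp(-2*I*pi/3) + 2*exp(-I*pi/3) + exp(I*pi/3) + 2*exp(2*I*pi/3))*conj(exp(-2*I*pi/3)) + 1*(-3)*conj(exp(2*I*pi/3)) + 1*(3)*conj(1) + 1*(-3)*conj(exp(-2*I*pi/3)) + 1*(1 + 2*exp(-2*I*pi/3) + exp(-I*pi/3) + 2*exp(I*pi/3) + 3*exp(2*I*pi/3))*conj(exp(2*I*pi/3))]
      = (1/6)[(9) + (2 + 2*exp(-2*I*pi/3) + exp(2*I*pi/3) + 2*exp(I*pi/3)) + (4 + exp(-2*I*pi/3) + 4*exp(2*I*pi/3)) + (3) + (4 + 4*exp(-2*I*pi/3) + exp(2*I*pi/3)) + (2 + 2*exp(-I*pi/3) + exp(-2*I*pi/3) + 2*exp(2*I*pi/3))] = 18/6 = 3
  <chi_rho, chi_5> = (1/6)[1*(9)*conj(1) + 1*(1 + 3*exp(-2*I*pi/3) + 2*exp(-I*pi/3) + exp(I*pi/3) + 2*exp(2*I*pi/3))*conj(exp(-I*pi/3)) + 1*(-3)*conj(exp(-2*I*pi/3)) + 1*(3)*conj(-1) + 1*(-3)*conj(exp(2*I*pi/3)) + 1*(1 + 2*exp(-2*I*pi/3) + exp(-I*pi/3) + 2*exp(I*pi/3) + 3*exp(2*I*pi/3))*conj(exp(I*pi/3))]
      = (1/6)[(9) + (3*exp(-I*pi/3) + exp(2*I*pi/3) + exp(I*pi/3)) + (4 + 4*exp(-2*I*pi/3) + exp(2*I*pi/3)) + (-3) + (4 + exp(-2*I*pi/3) + 4*exp(2*I*pi/3)) + (exp(-2*I*pi/3) + exp(-I*pi/3) + 3*exp(I*pi/3))] = 12/6 = 2
(Exp terms are combined using exp(i*s)*conj(exp(i*t)) = exp(i*(s-t)), and sums of them are collapsed using the identity that for every m > 1 the m distinct m-th roots of unity sum to 0, e.g. 1 + exp(2*I*pi/3) + exp(-2*I*pi/3) = 0.)
Dimension check: dim(rho) = sum (mult * dim) = 1*1 + 1*1 + 2*1 + 0*1 + 3*1 + 2*1 = 9 = chi_rho(e) = 9.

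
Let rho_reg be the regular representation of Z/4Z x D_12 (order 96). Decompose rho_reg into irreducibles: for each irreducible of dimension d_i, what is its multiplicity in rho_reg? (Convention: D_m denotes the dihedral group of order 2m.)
Each irreducible V_i of dimension d_i appears with multiplicity d_i, i.e. rho_reg = (direct sum over all irreducibles V_i) d_i V_i. The irreducible dimensions for Z/4Z x D_12 are 1, 1, 1, 1, 1, 1, 1, 1, 1, 1, 1, 1, 1, 1, 1, 1, 2, 2, 2, 2, 2, 2, 2, 2, 2, 2, 2, 2, 2, 2, 2, 2, 2, 2, 2, 2: 16 irreducibles of dimension 1, each with multiplicity 1; 20 irreducibles of dimension 2, each with multiplicity 2. Total dimension 16*1*1 + 20*2*2 = 96 = |G|.

Proof sketch: General theorem: in the regular representation of a finite group G, each irreducible appears with multiplicity equal to its dimension. Check: dim(rho_reg) = sum d_i^2 = 1 + 1 + 1 + 1 + 1 + 1 + 1 + 1 + 1 + 1 + 1 + 1 + 1 + 1 + 1 + 1 + 4 + 4 + 4 + 4 + 4 + 4 + 4 + 4 + 4 + 4 + 4 + 4 + 4 + 4 + 4 + 4 + 4 + 4 + 4 + 4 = 96 = |G|.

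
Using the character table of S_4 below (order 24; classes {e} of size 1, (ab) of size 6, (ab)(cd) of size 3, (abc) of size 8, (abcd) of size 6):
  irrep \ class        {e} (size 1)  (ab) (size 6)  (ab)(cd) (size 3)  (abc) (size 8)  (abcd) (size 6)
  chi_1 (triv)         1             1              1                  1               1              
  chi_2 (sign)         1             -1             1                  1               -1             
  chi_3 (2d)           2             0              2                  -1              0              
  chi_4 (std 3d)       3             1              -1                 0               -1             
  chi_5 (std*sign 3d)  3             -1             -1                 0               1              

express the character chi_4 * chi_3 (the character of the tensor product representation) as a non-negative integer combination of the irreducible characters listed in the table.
chi_4 tensor chi_3 = chi_4 + chi_5 (all other irreducibles have multiplicity 0).

Reasoning: The character of a tensor product is the pointwise product (chi_4 * chi_3)(C) = chi_4(C) * chi_3(C):
  {e}: (3)*(2), (ab): (1)*(0), (ab)(cd): (-1)*(2), (abc): (0)*(-1), (abcd): (-1)*(0)
so (chi_4 * chi_3) takes values
  {e} -> 6, (ab) -> 0, (ab)(cd) -> -2, (abc) -> 0, (abcd) -> 0.
Now take the inner product of this character with each irreducible chi from the table, <chi_4*chi_3, chi> = (1/24) sum_C |C| (chi_4*chi_3)(C) conj(chi(C)):
  <chi_4*chi_3, chi_1> = (1/24)[1*(6)*conj(1) + 6*(0)*conj(1) + 3*(-2)*conj(1) + 8*(0)*conj(1) + 6*(0)*conj(1)]
      = (1/24)[(6) + (0) + (-6) + (0) + (0)] = 0/24 = 0
  <chi_4*chi_3, chi_2> = (1/24)[1*(6)*conj(1) + 6*(0)*conj(-1) + 3*(-2)*conj(1) + 8*(0)*conj(1) + 6*(0)*conj(-1)]
      = (1/24)[(6) + (0) + (-6) + (0) + (0)] = 0/24 = 0
  <chi_4*chi_3, chi_3> = (1/24)[1*(6)*conj(2) + 6*(0)*conj(0) + 3*(-2)*conj(2) + 8*(0)*conj(-1) + 6*(0)*conj(0)]
      = (1/24)[(12) + (0) + (-12) + (0) + (0)] = 0/24 = 0
  <chi_4*chi_3, chi_4> = (1/24)[1*(6)*conj(3) + 6*(0)*conj(1) + 3*(-2)*conj(-1) + 8*(0)*conj(0) + 6*(0)*conj(-1)]
      = (1/24)[(18) + (0) + (6) + (0) + (0)] = 24/24 = 1
  <chi_4*chi_3, chi_5> = (1/24)[1*(6)*conj(3) + 6*(0)*conj(-1) + 3*(-2)*conj(-1) + 8*(0)*conj(0) + 6*(0)*conj(1)]
      = (1/24)[(18) + (0) + (6) + (0) + (0)] = 24/24 = 1
Hence the multiplicities are chi_4: 1, chi_5: 1. Dimension check: dim(chi_4)*dim(chi_3) = 3*2 = 6 and sum (mult * dim) = 1*3 + 1*3 = 6.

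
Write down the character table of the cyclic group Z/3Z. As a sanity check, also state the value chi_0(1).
Character table of Z/3Z (irreps indexed chi_0,...,chi_2 with chi_k(m) = zeta_3^(k*m), zeta_3 = exp(2*pi*i/3)):
  irrep \ class  {0} (size 1)  {1} (size 1)    {2} (size 1)  
  chi_0          1             1               1             
  chi_1          1             exp(2*I*pi/3)   exp(-2*I*pi/3)
  chi_2          1             exp(-2*I*pi/3)  exp(2*I*pi/3) 

Spot check: chi_0(1) = zeta_3^(0*1) = zeta_3^0 = 1.

Details: Z/3Z is abelian, so all 3 irreducible complex representations are 1-dimensional. They are given by chi_k(m) = zeta_3^(k*m) for k = 0,...,2. Row orthogonality: sum_m chi_k(m) conj(chi_l(m)) = 3 * [k = l].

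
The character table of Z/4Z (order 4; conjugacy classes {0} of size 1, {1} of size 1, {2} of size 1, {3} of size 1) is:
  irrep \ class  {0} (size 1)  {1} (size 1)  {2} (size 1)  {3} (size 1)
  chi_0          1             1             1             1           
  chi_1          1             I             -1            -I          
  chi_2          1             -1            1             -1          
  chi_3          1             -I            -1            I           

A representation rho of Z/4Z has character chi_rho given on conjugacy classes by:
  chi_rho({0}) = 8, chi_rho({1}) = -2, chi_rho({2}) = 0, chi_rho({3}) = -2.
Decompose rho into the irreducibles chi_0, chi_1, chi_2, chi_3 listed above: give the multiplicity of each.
Multiplicities: chi_0: 1, chi_1: 2, chi_2: 3, chi_3: 2.

Justification: Use <chi_rho, chi> = (1/|G|) sum_C |C| * chi_rho(C) * conj(chi(C)) with |G| = 4 for each irreducible chi in the table:
  <chi_rho, chi_0> = (1/4)[1*(8)*conj(1) + 1*(-2)*conj(1) + 1*(0)*conj(1) + 1*(-2)*conj(1)]
      = (1/4)[(8) + (-2) + (0) + (-2)] = 4/4 = 1
  <chi_rho, chi_1> = (1/4)[1*(8)*conj(1) + 1*(-2)*conj(I) + 1*(0)*conj(-1) + 1*(-2)*conj(-I)]
      = (1/4)[(8) + (2*I) + (0) + (-2*I)] = 8/4 = 2
  <chi_rho, chi_2> = (1/4)[1*(8)*conj(1) + 1*(-2)*conj(-1) + 1*(0)*conj(1) + 1*(-2)*conj(-1)]
      = (1/4)[(8) + (2) + (0) + (2)] = 12/4 = 3
  <chi_rho, chi_3> = (1/4)[1*(8)*conj(1) + 1*(-2)*conj(-I) + 1*(0)*conj(-1) + 1*(-2)*conj(I)]
      = (1/4)[(8) + (-2*I) + (0) + (2*I)] = 8/4 = 2
(Exp terms are combined using exp(i*s)*conj(exp(i*t)) = exp(i*(s-t)), and sums of them are collapsed using the identity that for every m > 1 the m distinct m-th roots of unity sum to 0, e.g. 1 + exp(2*I*pi/3) + exp(-2*I*pi/3) = 0.)
Dimension check: dim(rho) = sum (mult * dim) = 1*1 + 2*1 + 3*1 + 2*1 = 8 = chi_rho(e) = 8.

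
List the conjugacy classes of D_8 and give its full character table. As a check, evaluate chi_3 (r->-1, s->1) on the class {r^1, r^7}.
Conjugacy classes: {e} of size 1, {r^4} of size 1, {r^1, r^7} of size 2, {r^2, r^6} of size 2, {r^3, r^5} of size 2, {s, sr^2, ...} of size 4, {sr, sr^3, ...} of size 4.
Character table:
  irrep \ class              {e} (size 1)  {r^4} (size 1)  {r^1, r^7} (size 2)  {r^2, r^6} (size 2)  {r^3, r^5} (size 2)  {s, sr^2, ...} (size 4)  {sr, sr^3, ...} (size 4)
  chi_1 (triv)               1             1               1                    1                    1                    1                        1                       
  chi_2 (sign: r->1, s->-1)  1             1               1                    1                    1                    -1                       -1                      
  chi_3 (r->-1, s->1)        1             1               -1                   1                    -1                   1                        -1                      
  chi_4 (r->-1, s->-1)       1             1               -1                   1                    -1                   -1                       1                       
  chi_5 (2d, j=1)            2             -2              sqrt(2)              0                    -sqrt(2)             0                        0                       
  chi_6 (2d, j=2)            2             2               0                    -2                   0                    0                        0                       
  chi_7 (2d, j=3)            2             -2              -sqrt(2)             0                    sqrt(2)              0                        0                       

Spot check: chi_3 (r->-1, s->1) on {r^1, r^7} = -1.

Working: D_8 has order 2*8 = 16 with 7 conjugacy classes, hence 7 irreducibles. Sum of squared dims 1 + 1 + 1 + 1 + 4 + 4 + 4 = 16 = |G|. Linear characters come from the abelianisation; the 2-dimensional irreps have character r^k -> 2*cos(2*pi*j*k/8), reflections -> 0.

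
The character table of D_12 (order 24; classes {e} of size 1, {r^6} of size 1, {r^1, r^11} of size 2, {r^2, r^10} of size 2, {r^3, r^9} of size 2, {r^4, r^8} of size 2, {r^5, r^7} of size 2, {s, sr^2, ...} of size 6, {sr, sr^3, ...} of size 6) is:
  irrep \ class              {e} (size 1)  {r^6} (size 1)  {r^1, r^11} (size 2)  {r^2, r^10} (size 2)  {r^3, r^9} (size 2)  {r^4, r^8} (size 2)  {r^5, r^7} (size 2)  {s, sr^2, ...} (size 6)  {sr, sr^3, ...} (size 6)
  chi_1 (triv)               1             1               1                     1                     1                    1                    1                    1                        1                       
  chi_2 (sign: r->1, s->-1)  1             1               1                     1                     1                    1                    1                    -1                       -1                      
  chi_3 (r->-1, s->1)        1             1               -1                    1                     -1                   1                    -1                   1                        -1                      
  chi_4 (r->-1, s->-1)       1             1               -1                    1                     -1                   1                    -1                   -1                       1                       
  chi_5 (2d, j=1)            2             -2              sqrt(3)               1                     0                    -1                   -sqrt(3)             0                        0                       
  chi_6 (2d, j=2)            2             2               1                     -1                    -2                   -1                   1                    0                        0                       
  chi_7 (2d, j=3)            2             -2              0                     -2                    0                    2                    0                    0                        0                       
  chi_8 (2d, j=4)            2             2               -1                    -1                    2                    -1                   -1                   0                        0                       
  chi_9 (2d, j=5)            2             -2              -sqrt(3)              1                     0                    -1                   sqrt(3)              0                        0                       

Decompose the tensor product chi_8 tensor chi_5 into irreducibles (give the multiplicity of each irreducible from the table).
chi_8 tensor chi_5 = chi_7 + chi_9 (all other irreducibles have multiplicity 0).

Reasoning: The character of a tensor product is the pointwise product (chi_8 * chi_5)(C) = chi_8(C) * chi_5(C):
  {e}: (2)*(2), {r^6}: (2)*(-2), {r^1, r^11}: (-1)*(sqrt(3)), {r^2, r^10}: (-1)*(1), {r^3, r^9}: (2)*(0), {r^4, r^8}: (-1)*(-1), {r^5, r^7}: (-1)*(-sqrt(3)), {s, sr^2, ...}: (0)*(0), {sr, sr^3, ...}: (0)*(0)
so (chi_8 * chi_5) takes values
  {e} -> 4, {r^6} -> -4, {r^1, r^11} -> -sqrt(3), {r^2, r^10} -> -1, {r^3, r^9} -> 0, {r^4, r^8} -> 1, {r^5, r^7} -> sqrt(3), {s, sr^2, ...} -> 0, {sr, sr^3, ...} -> 0.
Now take the inner product of this character with each irreducible chi from the table, <chi_8*chi_5, chi> = (1/24) sum_C |C| (chi_8*chi_5)(C) conj(chi(C)):
  <chi_8*chi_5, chi_1> = (1/24)[1*(4)*conj(1) + 1*(-4)*conj(1) + 2*(-sqrt(3))*conj(1) + 2*(-1)*conj(1) + 2*(0)*conj(1) + 2*(1)*conj(1) + 2*(sqrt(3))*conj(1) + 6*(0)*conj(1) + 6*(0)*conj(1)]
      = (1/24)[(4) + (-4) + (-2*sqrt(3)) + (-2) + (0) + (2) + (2*sqrt(3)) + (0) + (0)] = 0/24 = 0
  <chi_8*chi_5, chi_2> = (1/24)[1*(4)*conj(1) + 1*(-4)*conj(1) + 2*(-sqrt(3))*conj(1) + 2*(-1)*conj(1) + 2*(0)*conj(1) + 2*(1)*conj(1) + 2*(sqrt(3))*conj(1) + 6*(0)*conj(-1) + 6*(0)*conj(-1)]
      = (1/24)[(4) + (-4) + (-2*sqrt(3)) + (-2) + (0) + (2) + (2*sqrt(3)) + (0) + (0)] = 0/24 = 0
  <chi_8*chi_5, chi_3> = (1/24)[1*(4)*conj(1) + 1*(-4)*conj(1) + 2*(-sqrt(3))*conj(-1) + 2*(-1)*conj(1) + 2*(0)*conj(-1) + 2*(1)*conj(1) + 2*(sqrt(3))*conj(-1) + 6*(0)*conj(1) + 6*(0)*conj(-1)]
      = (1/24)[(4) + (-4) + (2*sqrt(3)) + (-2) + (0) + (2) + (-2*sqrt(3)) + (0) + (0)] = 0/24 = 0
  <chi_8*chi_5, chi_4> = (1/24)[1*(4)*conj(1) + 1*(-4)*conj(1) + 2*(-sqrt(3))*conj(-1) + 2*(-1)*conj(1) + 2*(0)*conj(-1) + 2*(1)*conj(1) + 2*(sqrt(3))*conj(-1) + 6*(0)*conj(-1) + 6*(0)*conj(1)]
      = (1/24)[(4) + (-4) + (2*sqrt(3)) + (-2) + (0) + (2) + (-2*sqrt(3)) + (0) + (0)] = 0/24 = 0
  <chi_8*chi_5, chi_5> = (1/24)[1*(4)*conj(2) + 1*(-4)*conj(-2) + 2*(-sqrt(3))*conj(sqrt(3)) + 2*(-1)*conj(1) + 2*(0)*conj(0) + 2*(1)*conj(-1) + 2*(sqrt(3))*conj(-sqrt(3)) + 6*(0)*conj(0) + 6*(0)*conj(0)]
      = (1/24)[(8) + (8) + (-6) + (-2) + (0) + (-2) + (-6) + (0) + (0)] = 0/24 = 0
  <chi_8*chi_5, chi_6> = (1/24)[1*(4)*conj(2) + 1*(-4)*conj(2) + 2*(-sqrt(3))*conj(1) + 2*(-1)*conj(-1) + 2*(0)*conj(-2) + 2*(1)*conj(-1) + 2*(sqrt(3))*conj(1) + 6*(0)*conj(0) + 6*(0)*conj(0)]
      = (1/24)[(8) + (-8) + (-2*sqrt(3)) + (2) + (0) + (-2) + (2*sqrt(3)) + (0) + (0)] = 0/24 = 0
  <chi_8*chi_5, chi_7> = (1/24)[1*(4)*conj(2) + 1*(-4)*conj(-2) + 2*(-sqrt(3))*conj(0) + 2*(-1)*conj(-2) + 2*(0)*conj(0) + 2*(1)*conj(2) + 2*(sqrt(3))*conj(0) + 6*(0)*conj(0) + 6*(0)*conj(0)]
      = (1/24)[(8) + (8) + (0) + (4) + (0) + (4) + (0) + (0) + (0)] = 24/24 = 1
  <chi_8*chi_5, chi_8> = (1/24)[1*(4)*conj(2) + 1*(-4)*conj(2) + 2*(-sqrt(3))*conj(-1) + 2*(-1)*conj(-1) + 2*(0)*conj(2) + 2*(1)*conj(-1) + 2*(sqrt(3))*conj(-1) + 6*(0)*conj(0) + 6*(0)*conj(0)]
      = (1/24)[(8) + (-8) + (2*sqrt(3)) + (2) + (0) + (-2) + (-2*sqrt(3)) + (0) + (0)] = 0/24 = 0
  <chi_8*chi_5, chi_9> = (1/24)[1*(4)*conj(2) + 1*(-4)*conj(-2) + 2*(-sqrt(3))*conj(-sqrt(3)) + 2*(-1)*conj(1) + 2*(0)*conj(0) + 2*(1)*conj(-1) + 2*(sqrt(3))*conj(sqrt(3)) + 6*(0)*conj(0) + 6*(0)*conj(0)]
      = (1/24)[(8) + (8) + (6) + (-2) + (0) + (-2) + (6) + (0) + (0)] = 24/24 = 1
Hence the multiplicities are chi_7: 1, chi_9: 1. Dimension check: dim(chi_8)*dim(chi_5) = 2*2 = 4 and sum (mult * dim) = 1*2 + 1*2 = 4.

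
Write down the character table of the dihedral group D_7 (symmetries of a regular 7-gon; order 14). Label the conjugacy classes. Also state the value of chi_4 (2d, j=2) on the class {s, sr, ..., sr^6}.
Conjugacy classes: {e} of size 1, {r^1, r^6} of size 2, {r^2, r^5} of size 2, {r^3, r^4} of size 2, {s, sr, ..., sr^6} of size 7.
Character table:
  irrep \ class              {e} (size 1)  {r^1, r^6} (size 2)  {r^2, r^5} (size 2)  {r^3, r^4} (size 2)  {s, sr, ..., sr^6} (size 7)
  chi_1 (triv)               1             1                    1                    1                    1                          
  chi_2 (sign: r->1, s->-1)  1             1                    1                    1                    -1                         
  chi_3 (2d, j=1)            2             2*cos(2*pi/7)        -2*cos(3*pi/7)       -2*cos(pi/7)         0                          
  chi_4 (2d, j=2)            2             -2*cos(3*pi/7)       -2*cos(pi/7)         2*cos(2*pi/7)        0                          
  chi_5 (2d, j=3)            2             -2*cos(pi/7)         2*cos(2*pi/7)        -2*cos(3*pi/7)       0                          

Spot check: chi_4 (2d, j=2) on {s, sr, ..., sr^6} = 0.

Justification: D_7 has order 2*7 = 14 with 5 conjugacy classes, hence 5 irreducibles. Sum of squared dims 1 + 1 + 4 + 4 + 4 = 14 = |G|. Linear characters come from the abelianisation; the 2-dimensional irreps have character r^k -> 2*cos(2*pi*j*k/7), reflections -> 0.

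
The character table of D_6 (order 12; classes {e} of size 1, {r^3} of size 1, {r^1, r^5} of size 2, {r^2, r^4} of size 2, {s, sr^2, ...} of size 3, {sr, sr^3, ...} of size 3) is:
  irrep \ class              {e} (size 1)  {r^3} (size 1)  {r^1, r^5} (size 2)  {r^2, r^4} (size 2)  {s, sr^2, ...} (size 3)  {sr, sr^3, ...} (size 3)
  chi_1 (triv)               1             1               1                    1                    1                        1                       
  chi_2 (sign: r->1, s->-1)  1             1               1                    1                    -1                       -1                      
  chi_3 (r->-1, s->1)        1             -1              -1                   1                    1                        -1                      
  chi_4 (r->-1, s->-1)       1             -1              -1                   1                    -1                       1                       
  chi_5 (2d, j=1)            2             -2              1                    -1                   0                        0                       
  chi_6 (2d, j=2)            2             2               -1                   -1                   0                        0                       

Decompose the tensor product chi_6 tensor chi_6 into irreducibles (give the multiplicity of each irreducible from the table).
chi_6 tensor chi_6 = chi_1 + chi_2 + chi_6 (all other irreducibles have multiplicity 0).

Working: The character of a tensor product is the pointwise product (chi_6 * chi_6)(C) = chi_6(C) * chi_6(C):
  {e}: (2)*(2), {r^3}: (2)*(2), {r^1, r^5}: (-1)*(-1), {r^2, r^4}: (-1)*(-1), {s, sr^2, ...}: (0)*(0), {sr, sr^3, ...}: (0)*(0)
so (chi_6 * chi_6) takes values
  {e} -> 4, {r^3} -> 4, {r^1, r^5} -> 1, {r^2, r^4} -> 1, {s, sr^2, ...} -> 0, {sr, sr^3, ...} -> 0.
Now take the inner product of this character with each irreducible chi from the table, <chi_6*chi_6, chi> = (1/12) sum_C |C| (chi_6*chi_6)(C) conj(chi(C)):
  <chi_6*chi_6, chi_1> = (1/12)[1*(4)*conj(1) + 1*(4)*conj(1) + 2*(1)*conj(1) + 2*(1)*conj(1) + 3*(0)*conj(1) + 3*(0)*conj(1)]
      = (1/12)[(4) + (4) + (2) + (2) + (0) + (0)] = 12/12 = 1
  <chi_6*chi_6, chi_2> = (1/12)[1*(4)*conj(1) + 1*(4)*conj(1) + 2*(1)*conj(1) + 2*(1)*conj(1) + 3*(0)*conj(-1) + 3*(0)*conj(-1)]
      = (1/12)[(4) + (4) + (2) + (2) + (0) + (0)] = 12/12 = 1
  <chi_6*chi_6, chi_3> = (1/12)[1*(4)*conj(1) + 1*(4)*conj(-1) + 2*(1)*conj(-1) + 2*(1)*conj(1) + 3*(0)*conj(1) + 3*(0)*conj(-1)]
      = (1/12)[(4) + (-4) + (-2) + (2) + (0) + (0)] = 0/12 = 0
  <chi_6*chi_6, chi_4> = (1/12)[1*(4)*conj(1) + 1*(4)*conj(-1) + 2*(1)*conj(-1) + 2*(1)*conj(1) + 3*(0)*conj(-1) + 3*(0)*conj(1)]
      = (1/12)[(4) + (-4) + (-2) + (2) + (0) + (0)] = 0/12 = 0
  <chi_6*chi_6, chi_5> = (1/12)[1*(4)*conj(2) + 1*(4)*conj(-2) + 2*(1)*conj(1) + 2*(1)*conj(-1) + 3*(0)*conj(0) + 3*(0)*conj(0)]
      = (1/12)[(8) + (-8) + (2) + (-2) + (0) + (0)] = 0/12 = 0
  <chi_6*chi_6, chi_6> = (1/12)[1*(4)*conj(2) + 1*(4)*conj(2) + 2*(1)*conj(-1) + 2*(1)*conj(-1) + 3*(0)*conj(0) + 3*(0)*conj(0)]
      = (1/12)[(8) + (8) + (-2) + (-2) + (0) + (0)] = 12/12 = 1
Hence the multiplicities are chi_1: 1, chi_2: 1, chi_6: 1. Dimension check: dim(chi_6)*dim(chi_6) = 2*2 = 4 and sum (mult * dim) = 1*1 + 1*1 + 1*2 = 4.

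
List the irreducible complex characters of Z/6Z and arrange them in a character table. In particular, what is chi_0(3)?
Character table of Z/6Z (irreps indexed chi_0,...,chi_5 with chi_k(m) = zeta_6^(k*m), zeta_6 = exp(2*pi*i/6)):
  irrep \ class  {0} (size 1)  {1} (size 1)    {2} (size 1)    {3} (size 1)  {4} (size 1)    {5} (size 1)  
  chi_0          1             1               1               1             1               1             
  chi_1          1             exp(I*pi/3)     exp(2*I*pi/3)   -1            exp(-2*I*pi/3)  exp(-I*pi/3)  
  chi_2          1             exp(2*I*pi/3)   exp(-2*I*pi/3)  1             exp(2*I*pi/3)   exp(-2*I*pi/3)
  chi_3          1             -1              1               -1            1               -1            
  chi_4          1             exp(-2*I*pi/3)  exp(2*I*pi/3)   1             exp(-2*I*pi/3)  exp(2*I*pi/3) 
  chi_5          1             exp(-I*pi/3)    exp(-2*I*pi/3)  -1            exp(2*I*pi/3)   exp(I*pi/3)   

Spot check: chi_0(3) = zeta_6^(0*3) = zeta_6^0 = 1.

Z/6Z is abelian, so all 6 irreducible complex representations are 1-dimensional. They are given by chi_k(m) = zeta_6^(k*m) for k = 0,...,5. Row orthogonality: sum_m chi_k(m) conj(chi_l(m)) = 6 * [k = l].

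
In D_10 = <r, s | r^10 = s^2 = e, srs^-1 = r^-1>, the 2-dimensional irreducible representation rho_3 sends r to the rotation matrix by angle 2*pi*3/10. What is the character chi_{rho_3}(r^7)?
chi_{rho_3}(r^7) = 2*cos(2*pi*3*7/10) = 1/2 + sqrt(5)/2

Explanation: rho_3(r^7) is rotation by angle 2*pi*3*7/10, whose trace is 2*cos(2*pi*3*7/10) = 1/2 + sqrt(5)/2.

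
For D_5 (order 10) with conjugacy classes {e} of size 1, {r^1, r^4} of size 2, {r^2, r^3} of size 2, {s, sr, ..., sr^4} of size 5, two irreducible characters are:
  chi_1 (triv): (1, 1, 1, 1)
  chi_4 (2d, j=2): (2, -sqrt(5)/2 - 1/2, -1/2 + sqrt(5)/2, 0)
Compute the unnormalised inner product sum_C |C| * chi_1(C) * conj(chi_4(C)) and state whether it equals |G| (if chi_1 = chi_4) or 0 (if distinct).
Sum = 0; so <chi_1, chi_4> = 0 (distinct irreducibles are orthogonal).

Argument: Compute term by term over conjugacy classes (|C| * chi_1(C) * conj(chi_4(C))):
  1*(1)*conj(2) + 2*(1)*conj(-sqrt(5)/2 - 1/2) + 2*(1)*conj(-1/2 + sqrt(5)/2) + 5*(1)*conj(0)
  = (2) + (-sqrt(5) - 1) + (-1 + sqrt(5)) + (0)
  = 0.
Dividing by |G| = 10 gives 0/10 = 0, matching the row-orthogonality relation <chi_1, chi_4> = [chi_1 = chi_4].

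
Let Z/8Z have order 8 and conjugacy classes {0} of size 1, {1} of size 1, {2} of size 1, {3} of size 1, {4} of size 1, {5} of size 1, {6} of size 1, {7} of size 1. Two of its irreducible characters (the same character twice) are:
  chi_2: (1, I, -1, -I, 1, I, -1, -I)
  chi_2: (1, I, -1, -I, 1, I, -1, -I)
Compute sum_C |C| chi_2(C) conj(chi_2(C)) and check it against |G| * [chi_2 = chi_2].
Sum = 8 = |G| = 8; so <chi_2, chi_2> = 1 (norm-1 confirms irreducibility).

Derivation: Compute term by term over conjugacy classes (|C| * chi_2(C) * conj(chi_2(C))):
  1*(1)*conj(1) + 1*(I)*conj(I) + 1*(-1)*conj(-1) + 1*(-I)*conj(-I) + 1*(1)*conj(1) + 1*(I)*conj(I) + 1*(-1)*conj(-1) + 1*(-I)*conj(-I)
  = (1) + (1) + (1) + (1) + (1) + (1) + (1) + (1)
  = 8.
(Exp terms are combined using exp(i*s)*conj(exp(i*t)) = exp(i*(s-t)), and sums of them are collapsed using the identity that for every m > 1 the m distinct m-th roots of unity sum to 0, e.g. 1 + exp(2*I*pi/3) + exp(-2*I*pi/3) = 0.)
Dividing by |G| = 8 gives 8/8 = 1, matching the row-orthogonality relation <chi_2, chi_2> = [chi_2 = chi_2].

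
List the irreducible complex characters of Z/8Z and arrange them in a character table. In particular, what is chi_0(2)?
Character table of Z/8Z (irreps indexed chi_0,...,chi_7 with chi_k(m) = zeta_8^(k*m), zeta_8 = exp(2*pi*i/8)):
  irrep \ class  {0} (size 1)  {1} (size 1)    {2} (size 1)  {3} (size 1)    {4} (size 1)  {5} (size 1)    {6} (size 1)  {7} (size 1)  
  chi_0          1             1               1             1               1             1               1             1             
  chi_1          1             exp(I*pi/4)     I             exp(3*I*pi/4)   -1            exp(-3*I*pi/4)  -I            exp(-I*pi/4)  
  chi_2          1             I               -1            -I              1             I               -1            -I            
  chi_3          1             exp(3*I*pi/4)   -I            exp(I*pi/4)     -1            exp(-I*pi/4)    I             exp(-3*I*pi/4)
  chi_4          1             -1              1             -1              1             -1              1             -1            
  chi_5          1             exp(-3*I*pi/4)  I             exp(-I*pi/4)    -1            exp(I*pi/4)     -I            exp(3*I*pi/4) 
  chi_6          1             -I              -1            I               1             -I              -1            I             
  chi_7          1             exp(-I*pi/4)    -I            exp(-3*I*pi/4)  -1            exp(3*I*pi/4)   I             exp(I*pi/4)   

Spot check: chi_0(2) = zeta_8^(0*2) = zeta_8^0 = 1.

Working: Z/8Z is abelian, so all 8 irreducible complex representations are 1-dimensional. They are given by chi_k(m) = zeta_8^(k*m) for k = 0,...,7. Row orthogonality: sum_m chi_k(m) conj(chi_l(m)) = 8 * [k = l].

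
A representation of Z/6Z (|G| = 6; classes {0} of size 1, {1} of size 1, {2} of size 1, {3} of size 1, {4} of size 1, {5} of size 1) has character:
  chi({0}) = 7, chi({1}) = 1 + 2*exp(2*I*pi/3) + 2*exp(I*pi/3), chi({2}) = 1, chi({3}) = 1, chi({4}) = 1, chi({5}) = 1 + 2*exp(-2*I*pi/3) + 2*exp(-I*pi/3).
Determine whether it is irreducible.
Not irreducible (reducible): <chi, chi> = 13 > 1.

Justification: <chi, chi> = (1/|G|) sum_C |C| * |chi(C)|^2 = (1/6)[1*|7|^2 + 1*|1 + 2*exp(2*I*pi/3) + 2*exp(I*pi/3)|^2 + 1*|1|^2 + 1*|1|^2 + 1*|1|^2 + 1*|1 + 2*exp(-2*I*pi/3) + 2*exp(-I*pi/3)|^2]
  = (1/6)[(49) + (13) + (1) + (1) + (1) + (13)] = 78/6 = 13.
(Exp terms are combined using exp(i*s)*conj(exp(i*t)) = exp(i*(s-t)), and sums of them are collapsed using the identity that for every m > 1 the m distinct m-th roots of unity sum to 0, e.g. 1 + exp(2*I*pi/3) + exp(-2*I*pi/3) = 0.)
A character is irreducible iff <chi, chi> = 1, so this representation is reducible.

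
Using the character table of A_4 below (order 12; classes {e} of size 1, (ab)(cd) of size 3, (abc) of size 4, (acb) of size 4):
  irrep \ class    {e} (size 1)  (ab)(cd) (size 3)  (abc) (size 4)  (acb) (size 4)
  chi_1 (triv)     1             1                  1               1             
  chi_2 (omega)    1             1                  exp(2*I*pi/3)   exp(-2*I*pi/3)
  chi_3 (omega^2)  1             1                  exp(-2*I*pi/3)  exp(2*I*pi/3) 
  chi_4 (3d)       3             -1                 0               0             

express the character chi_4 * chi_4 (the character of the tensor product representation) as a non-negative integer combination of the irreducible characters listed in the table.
chi_4 tensor chi_4 = chi_1 + chi_2 + chi_3 + 2*chi_4 (all other irreducibles have multiplicity 0).

Justification: The character of a tensor product is the pointwise product (chi_4 * chi_4)(C) = chi_4(C) * chi_4(C):
  {e}: (3)*(3), (ab)(cd): (-1)*(-1), (abc): (0)*(0), (acb): (0)*(0)
so (chi_4 * chi_4) takes values
  {e} -> 9, (ab)(cd) -> 1, (abc) -> 0, (acb) -> 0.
Now take the inner product of this character with each irreducible chi from the table, <chi_4*chi_4, chi> = (1/12) sum_C |C| (chi_4*chi_4)(C) conj(chi(C)):
  <chi_4*chi_4, chi_1> = (1/12)[1*(9)*conj(1) + 3*(1)*conj(1) + 4*(0)*conj(1) + 4*(0)*conj(1)]
      = (1/12)[(9) + (3) + (0) + (0)] = 12/12 = 1
  <chi_4*chi_4, chi_2> = (1/12)[1*(9)*conj(1) + 3*(1)*conj(1) + 4*(0)*conj(exp(2*I*pi/3)) + 4*(0)*conj(exp(-2*I*pi/3))]
      = (1/12)[(9) + (3) + (0) + (0)] = 12/12 = 1
  <chi_4*chi_4, chi_3> = (1/12)[1*(9)*conj(1) + 3*(1)*conj(1) + 4*(0)*conj(exp(-2*I*pi/3)) + 4*(0)*conj(exp(2*I*pi/3))]
      = (1/12)[(9) + (3) + (0) + (0)] = 12/12 = 1
  <chi_4*chi_4, chi_4> = (1/12)[1*(9)*conj(3) + 3*(1)*conj(-1) + 4*(0)*conj(0) + 4*(0)*conj(0)]
      = (1/12)[(27) + (-3) + (0) + (0)] = 24/12 = 2
(Exp terms are combined using exp(i*s)*conj(exp(i*t)) = exp(i*(s-t)), and sums of them are collapsed using the identity that for every m > 1 the m distinct m-th roots of unity sum to 0, e.g. 1 + exp(2*I*pi/3) + exp(-2*I*pi/3) = 0.)
Hence the multiplicities are chi_1: 1, chi_2: 1, chi_3: 1, chi_4: 2. Dimension check: dim(chi_4)*dim(chi_4) = 3*3 = 9 and sum (mult * dim) = 1*1 + 1*1 + 1*1 + 2*3 = 9.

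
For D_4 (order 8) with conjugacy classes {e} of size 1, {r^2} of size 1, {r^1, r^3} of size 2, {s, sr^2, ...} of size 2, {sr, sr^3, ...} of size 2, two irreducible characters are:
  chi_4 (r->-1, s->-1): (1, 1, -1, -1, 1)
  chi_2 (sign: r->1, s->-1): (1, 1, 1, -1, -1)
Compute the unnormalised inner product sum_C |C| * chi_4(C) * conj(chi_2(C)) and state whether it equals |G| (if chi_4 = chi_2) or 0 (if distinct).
Sum = 0; so <chi_4, chi_2> = 0 (distinct irreducibles are orthogonal).

Working: Compute term by term over conjugacy classes (|C| * chi_4(C) * conj(chi_2(C))):
  1*(1)*conj(1) + 1*(1)*conj(1) + 2*(-1)*conj(1) + 2*(-1)*conj(-1) + 2*(1)*conj(-1)
  = (1) + (1) + (-2) + (2) + (-2)
  = 0.
Dividing by |G| = 8 gives 0/8 = 0, matching the row-orthogonality relation <chi_4, chi_2> = [chi_4 = chi_2].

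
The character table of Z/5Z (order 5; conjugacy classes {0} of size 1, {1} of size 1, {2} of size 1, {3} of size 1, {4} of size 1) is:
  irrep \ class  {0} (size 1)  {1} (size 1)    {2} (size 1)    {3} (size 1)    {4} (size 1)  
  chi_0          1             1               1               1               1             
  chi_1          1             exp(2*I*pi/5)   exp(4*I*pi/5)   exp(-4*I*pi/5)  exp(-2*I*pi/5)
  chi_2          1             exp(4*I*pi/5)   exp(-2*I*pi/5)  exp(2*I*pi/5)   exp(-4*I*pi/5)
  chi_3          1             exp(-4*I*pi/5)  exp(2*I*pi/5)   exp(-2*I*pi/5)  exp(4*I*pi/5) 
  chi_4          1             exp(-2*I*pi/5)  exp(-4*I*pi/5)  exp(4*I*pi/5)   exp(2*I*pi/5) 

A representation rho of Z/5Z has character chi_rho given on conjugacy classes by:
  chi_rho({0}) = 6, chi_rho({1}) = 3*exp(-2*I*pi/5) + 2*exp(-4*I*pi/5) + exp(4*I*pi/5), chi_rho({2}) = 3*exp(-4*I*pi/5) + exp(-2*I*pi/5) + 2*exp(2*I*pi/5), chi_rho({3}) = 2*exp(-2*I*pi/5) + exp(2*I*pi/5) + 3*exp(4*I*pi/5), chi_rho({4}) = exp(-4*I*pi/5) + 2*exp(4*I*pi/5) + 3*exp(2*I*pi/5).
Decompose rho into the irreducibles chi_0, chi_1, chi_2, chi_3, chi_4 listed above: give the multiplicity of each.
Multiplicities: chi_0: 0, chi_1: 0, chi_2: 1, chi_3: 2, chi_4: 3.

Use <chi_rho, chi> = (1/|G|) sum_C |C| * chi_rho(C) * conj(chi(C)) with |G| = 5 for each irreducible chi in the table:
  <chi_rho, chi_0> = (1/5)[1*(6)*conj(1) + 1*(3*exp(-2*I*pi/5) + 2*exp(-4*I*pi/5) + exp(4*I*pi/5))*conj(1) + 1*(3*exp(-4*I*pi/5) + exp(-2*I*pi/5) + 2*exp(2*I*pi/5))*conj(1) + 1*(2*exp(-2*I*pi/5) + exp(2*I*pi/5) + 3*exp(4*I*pi/5))*conj(1) + 1*(exp(-4*I*pi/5) + 2*exp(4*I*pi/5) + 3*exp(2*I*pi/5))*conj(1)]
      = (1/5)[(6) + (3*exp(-2*I*pi/5) + 2*exp(-4*I*pi/5) + exp(4*I*pi/5)) + (3*exp(-4*I*pi/5) + exp(-2*I*pi/5) + 2*exp(2*I*pi/5)) + (2*exp(-2*I*pi/5) + exp(2*I*pi/5) + 3*exp(4*I*pi/5)) + (exp(-4*I*pi/5) + 2*exp(4*I*pi/5) + 3*exp(2*I*pi/5))] = 0/5 = 0
  <chi_rho, chi_1> = (1/5)[1*(6)*conj(1) + 1*(3*exp(-2*I*pi/5) + 2*exp(-4*I*pi/5) + exp(4*I*pi/5))*conj(exp(2*I*pi/5)) + 1*(3*exp(-4*I*pi/5) + exp(-2*I*pi/5) + 2*exp(2*I*pi/5))*conj(exp(4*I*pi/5)) + 1*(2*exp(-2*I*pi/5) + exp(2*I*pi/5) + 3*exp(4*I*pi/5))*conj(exp(-4*I*pi/5)) + 1*(exp(-4*I*pi/5) + 2*exp(4*I*pi/5) + 3*exp(2*I*pi/5))*conj(exp(-2*I*pi/5))]
      = (1/5)[(6) + (3*exp(-4*I*pi/5) + exp(2*I*pi/5) + 2*exp(4*I*pi/5)) + (2*exp(-2*I*pi/5) + exp(4*I*pi/5) + 3*exp(2*I*pi/5)) + (3*exp(-2*I*pi/5) + exp(-4*I*pi/5) + 2*exp(2*I*pi/5)) + (2*exp(-4*I*pi/5) + exp(-2*I*pi/5) + 3*exp(4*I*pi/5))] = 0/5 = 0
  <chi_rho, chi_2> = (1/5)[1*(6)*conj(1) + 1*(3*exp(-2*I*pi/5) + 2*exp(-4*I*pi/5) + exp(4*I*pi/5))*conj(exp(4*I*pi/5)) + 1*(3*exp(-4*I*pi/5) + exp(-2*I*pi/5) + 2*exp(2*I*pi/5))*conj(exp(-2*I*pi/5)) + 1*(2*exp(-2*I*pi/5) + exp(2*I*pi/5) + 3*exp(4*I*pi/5))*conj(exp(2*I*pi/5)) + 1*(exp(-4*I*pi/5) + 2*exp(4*I*pi/5) + 3*exp(2*I*pi/5))*conj(exp(-4*I*pi/5))]
      = (1/5)[(6) + (1 + 3*exp(4*I*pi/5) + 2*exp(2*I*pi/5)) + (1 + 3*exp(-2*I*pi/5) + 2*exp(4*I*pi/5)) + (1 + 2*exp(-4*I*pi/5) + 3*exp(2*I*pi/5)) + (1 + 2*exp(-2*I*pi/5) + 3*exp(-4*I*pi/5))] = 5/5 = 1
  <chi_rho, chi_3> = (1/5)[1*(6)*conj(1) + 1*(3*exp(-2*I*pi/5) + 2*exp(-4*I*pi/5) + exp(4*I*pi/5))*conj(exp(-4*I*pi/5)) + 1*(3*exp(-4*I*pi/5) + exp(-2*I*pi/5) + 2*exp(2*I*pi/5))*conj(exp(2*I*pi/5)) + 1*(2*exp(-2*I*pi/5) + exp(2*I*pi/5) + 3*exp(4*I*pi/5))*conj(exp(-2*I*pi/5)) + 1*(exp(-4*I*pi/5) + 2*exp(4*I*pi/5) + 3*exp(2*I*pi/5))*conj(exp(4*I*pi/5))]
      = (1/5)[(6) + (2 + exp(-2*I*pi/5) + 3*exp(2*I*pi/5)) + (2 + exp(-4*I*pi/5) + 3*exp(4*I*pi/5)) + (2 + 3*exp(-4*I*pi/5) + exp(4*I*pi/5)) + (2 + 3*exp(-2*I*pi/5) + exp(2*I*pi/5))] = 10/5 = 2
  <chi_rho, chi_4> = (1/5)[1*(6)*conj(1) + 1*(3*exp(-2*I*pi/5) + 2*exp(-4*I*pi/5) + exp(4*I*pi/5))*conj(exp(-2*I*pi/5)) + 1*(3*exp(-4*I*pi/5) + exp(-2*I*pi/5) + 2*exp(2*I*pi/5))*conj(exp(-4*I*pi/5)) + 1*(2*exp(-2*I*pi/5) + exp(2*I*pi/5) + 3*exp(4*I*pi/5))*conj(exp(4*I*pi/5)) + 1*(exp(-4*I*pi/5) + 2*exp(4*I*pi/5) + 3*exp(2*I*pi/5))*conj(exp(2*I*pi/5))]
      = (1/5)[(6) + (3 + 2*exp(-2*I*pi/5) + exp(-4*I*pi/5)) + (3 + 2*exp(-4*I*pi/5) + exp(2*I*pi/5)) + (3 + exp(-2*I*pi/5) + 2*exp(4*I*pi/5)) + (3 + exp(4*I*pi/5) + 2*exp(2*I*pi/5))] = 15/5 = 3
(Exp terms are combined using exp(i*s)*conj(exp(i*t)) = exp(i*(s-t)), and sums of them are collapsed using the identity that for every m > 1 the m distinct m-th roots of unity sum to 0, e.g. 1 + exp(2*I*pi/3) + exp(-2*I*pi/3) = 0.)
Dimension check: dim(rho) = sum (mult * dim) = 0*1 + 0*1 + 1*1 + 2*1 + 3*1 = 6 = chi_rho(e) = 6.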